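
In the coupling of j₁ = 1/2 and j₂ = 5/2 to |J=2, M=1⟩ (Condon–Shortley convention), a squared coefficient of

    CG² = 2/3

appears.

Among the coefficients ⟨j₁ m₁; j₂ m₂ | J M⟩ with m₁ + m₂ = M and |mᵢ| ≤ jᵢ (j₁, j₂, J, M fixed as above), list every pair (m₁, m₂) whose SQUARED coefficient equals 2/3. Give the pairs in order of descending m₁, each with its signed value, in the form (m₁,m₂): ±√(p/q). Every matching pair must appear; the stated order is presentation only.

Admissible pairs with m₁+m₂ = M = 1: (-1/2,3/2), (1/2,1/2)
  (m₁,m₂)=(1/2,1/2): CG² = 1/3, CG = +√(1/3)
  (m₁,m₂)=(-1/2,3/2): CG² = 2/3, CG = −√(2/3)   ← matches the target
Pairs with CG² = 2/3: (-1/2,3/2): −√(2/3)

(-1/2,3/2): −√(2/3)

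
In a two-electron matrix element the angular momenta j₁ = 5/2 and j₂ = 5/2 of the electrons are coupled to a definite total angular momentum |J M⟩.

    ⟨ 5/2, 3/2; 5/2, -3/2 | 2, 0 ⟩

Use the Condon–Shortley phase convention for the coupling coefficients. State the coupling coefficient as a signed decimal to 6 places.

+√(1/84) ≈ +0.109109

j₁+j₂−J=3  J+j₁−j₂=2  J−j₁+j₂=2  j₁+j₂+J+1=8
(j₁±m₁, j₂±m₂, J±M) = (4,1,1,4,2,2)
P² = 48/7
sum k=0..1:
  [0] +1/6 = 1/6
  [1] −1/8 = -1/8
S = 1/24
C² = P²·S² = 1/84 ; C = +0.109109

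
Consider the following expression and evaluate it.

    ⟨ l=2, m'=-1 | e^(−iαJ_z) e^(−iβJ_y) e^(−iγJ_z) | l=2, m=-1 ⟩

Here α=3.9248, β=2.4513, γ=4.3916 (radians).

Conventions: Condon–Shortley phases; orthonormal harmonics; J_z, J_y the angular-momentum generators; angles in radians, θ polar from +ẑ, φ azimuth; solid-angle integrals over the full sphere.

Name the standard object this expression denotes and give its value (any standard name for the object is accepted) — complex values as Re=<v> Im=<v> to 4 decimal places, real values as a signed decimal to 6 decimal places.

Wigner D-matrix element, Re=0.1298 Im=-0.2604

This is a Wigner D-matrix element — the rotation-matrix element ⟨l m'| R(α,β,γ) |l m⟩ in the angular-momentum basis.
D^2_{-1,-1}(3.9248,2.4513,4.3916) = e^{-i·-1·3.9248}·d^2_{-1,-1}(2.4513)·e^{-i·-1·4.3916}. Compute d first:
c=cos(2.451300/2)=0.338334, s=sin(2.451300/2)=0.941026; N=√[1·6·1·6]=6.000000
The bounds max(0,m−m')=0 and min(l+m,l−m')=1 give 2 terms
  k=0: (−1)^0·6.0000/(6)·0.3383^4·0.9410^0 = +0.013103
  k=1: (−1)^1·6.0000/(2)·0.3383^2·0.9410^2 = -0.304100
d^2_{-1,-1}(2.4513) = +0.013103 -0.304100 = -0.290997
Attach z-rotation phases: D = e^{-i(-1)(3.9248)}·(-0.290997)·e^{-i(-1)(4.3916)} = +0.129818-0.260435i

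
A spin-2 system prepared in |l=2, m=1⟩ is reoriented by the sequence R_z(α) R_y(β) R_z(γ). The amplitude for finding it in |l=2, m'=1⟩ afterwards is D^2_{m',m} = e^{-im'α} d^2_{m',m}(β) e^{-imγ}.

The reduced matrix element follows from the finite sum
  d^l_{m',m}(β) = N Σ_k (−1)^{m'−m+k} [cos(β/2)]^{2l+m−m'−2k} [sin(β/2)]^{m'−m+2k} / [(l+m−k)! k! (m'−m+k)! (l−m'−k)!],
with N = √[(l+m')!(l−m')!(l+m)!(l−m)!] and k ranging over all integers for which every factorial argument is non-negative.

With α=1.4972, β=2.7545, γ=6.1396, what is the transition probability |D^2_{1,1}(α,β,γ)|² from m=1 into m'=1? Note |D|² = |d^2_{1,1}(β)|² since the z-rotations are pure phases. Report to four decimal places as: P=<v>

D^2_{1,1}(1.4972,2.7545,6.1396) = e^{-i·1·1.4972}·d^2_{1,1}(2.7545)·e^{-i·1·6.1396}. Compute d first:
With c≡cos(β/2)=0.192340 and s≡sin(β/2)=0.981328, N=[6·1·6·1]^{1/2}=6.000000
k: max(0,(1)−(1))=0 … min(2+(1),2−(1))=1
  k=0: (−1)^0·6.0000/(6)·0.1923^4·0.9813^0 = +0.001369
  k=1: (−1)^1·6.0000/(2)·0.1923^2·0.9813^2 = -0.106878
d^2_{1,1}(2.7545) = +0.001369 -0.106878 = -0.105510
|D^2_{1,1}|² = |d^2_{1,1}(β)|² = (-0.105510)² = 0.011132 (the z-rotation phases have unit modulus)

P=0.0111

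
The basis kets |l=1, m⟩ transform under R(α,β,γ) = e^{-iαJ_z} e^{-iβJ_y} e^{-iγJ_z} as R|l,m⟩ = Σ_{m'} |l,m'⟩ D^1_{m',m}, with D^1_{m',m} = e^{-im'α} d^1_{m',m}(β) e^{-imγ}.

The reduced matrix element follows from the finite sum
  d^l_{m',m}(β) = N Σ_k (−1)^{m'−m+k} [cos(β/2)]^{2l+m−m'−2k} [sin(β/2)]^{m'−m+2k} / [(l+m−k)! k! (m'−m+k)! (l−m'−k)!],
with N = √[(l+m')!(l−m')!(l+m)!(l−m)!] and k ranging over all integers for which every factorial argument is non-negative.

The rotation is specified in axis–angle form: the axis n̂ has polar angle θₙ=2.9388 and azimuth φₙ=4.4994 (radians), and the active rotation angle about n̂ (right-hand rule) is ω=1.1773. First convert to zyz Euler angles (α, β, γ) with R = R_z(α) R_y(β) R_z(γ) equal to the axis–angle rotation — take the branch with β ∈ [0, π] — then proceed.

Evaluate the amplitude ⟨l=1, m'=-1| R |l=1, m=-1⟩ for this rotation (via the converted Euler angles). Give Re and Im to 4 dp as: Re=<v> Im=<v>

Re=0.3959 Im=-0.9046

Axis–angle → zyz. n̂ = (sinθₙcosφₙ, sinθₙsinφₙ, cosθₙ) = (-0.042574, -0.196854, -0.979508), ω = 1.1773.
R = I cosω + sinω [n̂]ₓ + (1−cosω) n̂n̂ᵀ gives
  R = [+0.384537, +0.909816, -0.156098; -0.899481, +0.407313, +0.158209; +0.207522, +0.079569, +0.974989]
β = atan2(√(R₁₃²+R₂₃²), R₃₃) = 0.224125; α = atan2(R₂₃, R₁₃) mod 2π = 2.349477; γ = atan2(R₃₂, −R₃₁) mod 2π = 2.775454
First d^1_{-1,-1}(β=0.2241), then the phase factors e^{-i(-1)α} and e^{-i(-1)γ}:
With c≡cos(β/2)=0.993728 and s≡sin(β/2)=0.111828, N=[1·2·1·2]^{1/2}=2.000000
Admissible k: 0..0 (factorial args all ≥0)
  k=0: (−1)^0·2.0000/(2)·0.9937^2·0.1118^0 = +0.987494
d^1_{-1,-1}(0.2241) = +0.987494
Attach z-rotation phases: D = e^{-i(-1)(2.3495)}·(+0.987494)·e^{-i(-1)(2.7755)} = +0.395925-0.904648i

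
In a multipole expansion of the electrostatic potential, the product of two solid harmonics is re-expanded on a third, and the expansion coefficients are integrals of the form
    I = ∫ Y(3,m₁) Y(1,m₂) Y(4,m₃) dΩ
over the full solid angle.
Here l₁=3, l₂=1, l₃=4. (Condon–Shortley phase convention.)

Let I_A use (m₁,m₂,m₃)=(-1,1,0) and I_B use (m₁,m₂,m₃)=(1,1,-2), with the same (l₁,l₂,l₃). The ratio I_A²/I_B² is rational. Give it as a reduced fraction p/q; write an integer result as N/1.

Same 3,1,4: normalisation and zero-m 3j drop out of the ratio.
A: Δ: 0! 6! 2! / 9! → 1/252; sum: t=0:+1/96 = 1/96; 3j²(3 1 4; -1 1 0) = Δ·Π!·Σ² = 1/42  (sign +1)
B: Δ: 0! 6! 2! / 9! → 1/252; sum: t=0:+1/96 = 1/96; 3j²(3 1 4; 1 1 -2) = Δ·Π!·Σ² = 5/84  (sign +1)
I_A²/I_B² = (1/42)/(5/84) = 2/5

2/5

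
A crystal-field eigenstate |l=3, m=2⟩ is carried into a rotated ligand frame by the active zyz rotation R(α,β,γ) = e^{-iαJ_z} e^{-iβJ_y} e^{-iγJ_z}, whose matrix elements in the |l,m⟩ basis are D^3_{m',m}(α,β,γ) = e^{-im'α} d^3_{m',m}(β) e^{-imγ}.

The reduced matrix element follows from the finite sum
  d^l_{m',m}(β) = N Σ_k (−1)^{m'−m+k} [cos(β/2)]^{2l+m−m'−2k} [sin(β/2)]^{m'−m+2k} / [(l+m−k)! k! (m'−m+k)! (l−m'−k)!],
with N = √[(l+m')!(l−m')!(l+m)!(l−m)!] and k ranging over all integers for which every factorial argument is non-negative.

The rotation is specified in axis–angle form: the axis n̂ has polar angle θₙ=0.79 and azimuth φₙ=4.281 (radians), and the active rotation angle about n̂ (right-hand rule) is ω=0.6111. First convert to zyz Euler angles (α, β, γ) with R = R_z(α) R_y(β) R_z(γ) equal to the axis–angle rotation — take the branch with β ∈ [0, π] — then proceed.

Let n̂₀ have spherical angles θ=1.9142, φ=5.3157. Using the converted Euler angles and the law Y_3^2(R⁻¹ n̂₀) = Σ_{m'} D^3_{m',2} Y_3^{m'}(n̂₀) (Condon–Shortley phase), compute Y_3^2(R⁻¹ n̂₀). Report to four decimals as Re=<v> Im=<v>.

Re=0.3929 Im=-0.0057

Axis–angle → zyz. n̂ = (sinθₙcosφₙ, sinθₙsinφₙ, cosθₙ) = (-0.297022, -0.645275, +0.703845), ω = 0.6111.
R = I cosω + sinω [n̂]ₓ + (1−cosω) n̂n̂ᵀ gives
  R = [+0.834984, -0.369157, -0.408074; +0.438532, +0.894375, +0.088224; +0.332403, -0.252620, +0.908676]
β = atan2(√(R₁₃²+R₂₃²), R₃₃) = 0.430695; α = atan2(R₂₃, R₁₃) mod 2π = 2.928673; γ = atan2(R₃₂, −R₃₁) mod 2π = 3.791451
Need the full column D^3_{m',2} for m'=−3..3 at α=2.9287, β=0.4307, γ=3.7915.
cos(β/2)=0.976902, sin(β/2)=0.213687
d^3_{-3,2}: single k=5 term ⇒ +0.001066;  D = +0.000383+0.000995i
d^3_{-2,2}: k∈[4..5] ⇒ +0.009949 -0.000095 = +0.009854;  D = -0.001519-0.009736i
d^3_{-1,2}: k∈[3..4] ⇒ +0.057533 -0.001376 = +0.056157;  D = -0.003264+0.056062i
d^3_{0,2}: k∈[2..3] ⇒ +0.227783 -0.010899 = +0.216884;  D = +0.058076-0.208964i
d^3_{1,2}: k∈[1..2] ⇒ +0.601220 -0.057533 = +0.543687;  D = -0.252990+0.481239i
d^3_{2,2}: k∈[0..1] ⇒ +0.869174 -0.207936 = +0.661237;  D = +0.424421-0.507052i
d^3_{3,2}: single k=0 term ⇒ -0.465703;  D = +0.367629-0.285882i
Y_3^{m'}(θ=1.9142,φ=5.3157) and Σ D·Y over m':
  (+0.0004+0.0010i)·(-0.3384+0.0825i)  (-0.0015-0.0097i)·(+0.1087-0.2851i)  (-0.0033+0.0561i)·(-0.0748-0.1086i)  (+0.0581-0.2090i)·(+0.3057+0.0000i)  (-0.2530+0.4812i)·(+0.0748-0.1086i)  (+0.4244-0.5071i)·(+0.1087+0.2851i)  (+0.3676-0.2859i)·(+0.3384+0.0825i)
Y_3^2(R⁻¹ n̂) = +0.392918-0.005718i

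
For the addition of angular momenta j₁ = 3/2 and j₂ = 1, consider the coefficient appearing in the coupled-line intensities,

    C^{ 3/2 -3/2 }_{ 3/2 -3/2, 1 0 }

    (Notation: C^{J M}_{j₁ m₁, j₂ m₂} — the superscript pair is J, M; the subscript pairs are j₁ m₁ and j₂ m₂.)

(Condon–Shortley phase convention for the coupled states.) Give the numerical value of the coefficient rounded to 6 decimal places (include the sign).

-0.774597  (= −√(3/5))

triangle: 1!*2!*1!/5! = 2/120
(j±m)!: 0!*3!*1!*1!*0!*3! = 36
prefactor² = (2J+1)*Δ*N² = 12/5
  k=1: −1/(1!*0!*2!*0!*0!*1!) = -1/2
Σ = -1/2  ⇒  CG² = 12/5*(-1/2)² = 3/5
CG = −√(3/5) = -0.774597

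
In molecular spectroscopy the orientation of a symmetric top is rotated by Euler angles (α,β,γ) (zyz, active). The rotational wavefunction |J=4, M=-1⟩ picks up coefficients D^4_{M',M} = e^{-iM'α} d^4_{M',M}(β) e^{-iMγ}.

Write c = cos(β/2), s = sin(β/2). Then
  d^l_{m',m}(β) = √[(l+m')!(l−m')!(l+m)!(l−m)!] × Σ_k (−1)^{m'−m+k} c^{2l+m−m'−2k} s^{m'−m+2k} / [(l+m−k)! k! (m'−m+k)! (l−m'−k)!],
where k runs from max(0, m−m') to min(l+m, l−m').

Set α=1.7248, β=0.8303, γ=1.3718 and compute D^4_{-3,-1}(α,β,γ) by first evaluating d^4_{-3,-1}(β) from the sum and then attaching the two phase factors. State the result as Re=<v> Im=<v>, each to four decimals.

Re=0.4949 Im=0.1333

First d^4_{-3,-1}(β=0.8303), then the phase factors e^{-i(-3)α} and e^{-i(-1)γ}:
With c≡cos(β/2)=0.915056 and s≡sin(β/2)=0.403327, N=[1·5040·6·120]^{1/2}=1904.940944
k: max(0,(-1)−(-3))=2 … min(4+(-1),4−(-3))=3
  k=2: (−1)^0·1904.9409/(240)·0.9151^6·0.4033^2 = +0.758003
  k=3: (−1)^1·1904.9409/(144)·0.9151^4·0.4033^4 = -0.245437
d^4_{-3,-1}(0.8303) = +0.758003 -0.245437 = +0.512566
D = (+0.445749-0.895158i)·(+0.512566)·(+0.197686+0.980265i) = +0.494939+0.133263i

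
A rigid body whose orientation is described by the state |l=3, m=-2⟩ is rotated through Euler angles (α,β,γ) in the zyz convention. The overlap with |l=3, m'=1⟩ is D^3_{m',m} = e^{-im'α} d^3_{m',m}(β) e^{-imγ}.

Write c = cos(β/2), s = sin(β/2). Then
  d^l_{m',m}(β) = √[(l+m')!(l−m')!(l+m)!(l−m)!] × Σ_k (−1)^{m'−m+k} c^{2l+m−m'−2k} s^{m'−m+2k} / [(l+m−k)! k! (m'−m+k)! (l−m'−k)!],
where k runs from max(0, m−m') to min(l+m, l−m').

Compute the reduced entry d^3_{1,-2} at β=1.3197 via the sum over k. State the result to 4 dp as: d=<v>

d=-0.5022

d^3_{1,-2}(β=1.3197) via the finite sum:
c=cos(1.319700/2)=0.790084, s=sin(1.319700/2)=0.612998; N=√[24·2·1·120]=75.894664
Admissible k: 0..1 (factorial args all ≥0)
  k=0: (−1)^3·75.8947/(12)·0.7901^3·0.6130^3 = -0.718502
  k=1: (−1)^4·75.8947/(24)·0.7901^1·0.6130^5 = +0.216257
d^3_{1,-2}(1.3197) = -0.718502 +0.216257 = -0.502245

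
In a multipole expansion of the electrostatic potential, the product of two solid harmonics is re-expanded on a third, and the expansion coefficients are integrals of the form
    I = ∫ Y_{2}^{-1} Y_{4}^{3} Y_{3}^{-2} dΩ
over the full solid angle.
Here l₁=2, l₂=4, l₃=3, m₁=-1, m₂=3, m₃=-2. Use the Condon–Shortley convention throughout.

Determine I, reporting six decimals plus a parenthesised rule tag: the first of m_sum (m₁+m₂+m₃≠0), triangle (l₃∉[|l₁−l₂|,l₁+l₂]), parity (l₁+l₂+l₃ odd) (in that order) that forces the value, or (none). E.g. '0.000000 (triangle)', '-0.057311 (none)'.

0.000000 (parity)

Σlᵢ=9 odd — θ-integrand is odd under cosθ→−cosθ; I=0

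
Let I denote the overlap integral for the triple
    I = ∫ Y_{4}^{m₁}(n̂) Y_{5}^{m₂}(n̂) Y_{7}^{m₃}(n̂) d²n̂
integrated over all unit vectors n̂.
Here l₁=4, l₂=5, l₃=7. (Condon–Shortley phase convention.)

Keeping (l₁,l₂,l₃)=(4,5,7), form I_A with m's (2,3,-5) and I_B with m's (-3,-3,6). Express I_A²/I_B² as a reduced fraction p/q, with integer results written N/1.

2809/2275

Shared (l₁,l₂,l₃)=(4,5,7): N and (l;000)² cancel in I_A²/I_B².
A: Δ = 2!·6!·8!/17! = 1/6126120; Racah Σ t=0..2: t=0:+1/3870720 t=1:−1/604800 t=2:+1/2073600 = -53/58060800; ⇒ 3j(4 5 7; 2 3 -5)² = 2809/185640, sgn -1
B: Δ = 2!·6!·8!/17! = 1/6126120; Racah Σ t=1..2: t=1:−1/3628800 t=2:+1/9676800 = -1/5806080; ⇒ 3j(4 5 7; -3 -3 6)² = 5/408, sgn +1
I_A²/I_B² = (2809/185640)/(5/408) = 2809/2275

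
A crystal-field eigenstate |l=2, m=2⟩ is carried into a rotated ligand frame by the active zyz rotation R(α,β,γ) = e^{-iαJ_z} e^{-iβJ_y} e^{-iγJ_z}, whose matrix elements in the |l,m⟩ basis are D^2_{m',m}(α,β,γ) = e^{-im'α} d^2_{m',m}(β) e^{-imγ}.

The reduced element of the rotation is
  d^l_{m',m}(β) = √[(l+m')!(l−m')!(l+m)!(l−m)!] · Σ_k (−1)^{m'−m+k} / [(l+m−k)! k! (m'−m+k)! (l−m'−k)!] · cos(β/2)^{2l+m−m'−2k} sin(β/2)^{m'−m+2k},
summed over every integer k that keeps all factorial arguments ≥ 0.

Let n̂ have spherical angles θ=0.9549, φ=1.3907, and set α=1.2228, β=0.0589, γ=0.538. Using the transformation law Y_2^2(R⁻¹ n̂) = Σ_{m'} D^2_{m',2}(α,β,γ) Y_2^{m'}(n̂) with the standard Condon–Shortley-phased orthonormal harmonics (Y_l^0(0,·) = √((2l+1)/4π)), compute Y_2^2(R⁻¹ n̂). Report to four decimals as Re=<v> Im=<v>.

Re=0.1765 Im=-0.1564

Need the full column D^2_{m',2} for m'=−2..2 at α=1.2228, β=0.0589, γ=0.5380.
cos(β/2)=0.999566, sin(β/2)=0.029446
d^2_{-2,2}: single k=4 term ⇒ +0.000001;  D = +0.000000+0.000001i
d^2_{-1,2}: single k=3 term ⇒ +0.000051;  D = +0.000050+0.000007i
d^2_{0,2}: single k=2 term ⇒ +0.002122;  D = +0.001008-0.001867i
d^2_{1,2}: single k=1 term ⇒ +0.058815;  D = -0.039134-0.043906i
d^2_{2,2}: single k=0 term ⇒ +0.998267;  D = -0.927052+0.370284i
Y_2^{m'}(θ=0.9549,φ=1.3907) and Σ D·Y over m':
  (+0.0000+0.0000i)·(-0.2408-0.0907i)  (+0.0001+0.0000i)·(+0.0653-0.3584i)  (+0.0010-0.0019i)·(+0.0004+0.0000i)  (-0.0391-0.0439i)·(-0.0653-0.3584i)  (-0.9271+0.3703i)·(-0.2408+0.0907i)
Y_2^2(R⁻¹ n̂) = +0.176516-0.156403i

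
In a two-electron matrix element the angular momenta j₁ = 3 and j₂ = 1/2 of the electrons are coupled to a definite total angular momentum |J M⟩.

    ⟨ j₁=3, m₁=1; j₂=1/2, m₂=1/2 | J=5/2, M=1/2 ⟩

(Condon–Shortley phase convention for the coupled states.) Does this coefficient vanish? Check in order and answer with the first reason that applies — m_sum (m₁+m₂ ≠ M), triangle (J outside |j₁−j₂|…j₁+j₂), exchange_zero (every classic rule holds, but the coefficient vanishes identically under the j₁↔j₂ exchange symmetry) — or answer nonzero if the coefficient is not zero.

m_sum

m-sum: m₁+m₂ = 1+1/2 = 3/2, M = 1/2  ✗ ⇒ coefficient is 0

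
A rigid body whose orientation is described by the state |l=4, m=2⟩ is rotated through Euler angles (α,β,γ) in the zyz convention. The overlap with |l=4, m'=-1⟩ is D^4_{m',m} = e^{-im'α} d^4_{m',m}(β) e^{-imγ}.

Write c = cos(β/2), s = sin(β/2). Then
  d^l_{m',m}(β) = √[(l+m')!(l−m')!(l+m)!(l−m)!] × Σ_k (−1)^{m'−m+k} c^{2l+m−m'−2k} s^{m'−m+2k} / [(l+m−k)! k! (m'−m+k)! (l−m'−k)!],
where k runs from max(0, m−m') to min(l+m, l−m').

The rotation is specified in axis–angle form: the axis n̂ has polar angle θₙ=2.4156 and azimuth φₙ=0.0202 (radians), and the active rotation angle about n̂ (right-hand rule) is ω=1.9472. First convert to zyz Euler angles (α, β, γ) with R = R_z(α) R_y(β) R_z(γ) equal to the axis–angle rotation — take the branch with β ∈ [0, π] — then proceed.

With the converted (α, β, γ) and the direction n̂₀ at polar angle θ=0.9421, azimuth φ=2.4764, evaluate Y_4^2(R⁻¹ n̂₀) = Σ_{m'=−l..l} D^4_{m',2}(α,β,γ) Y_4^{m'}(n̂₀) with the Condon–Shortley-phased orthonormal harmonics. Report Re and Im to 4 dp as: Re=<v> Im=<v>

Re=-0.0433 Im=-0.0298

Axis–angle → zyz. n̂ = (sinθₙcosφₙ, sinθₙsinφₙ, cosθₙ) = (+0.663743, +0.013409, -0.747841), ω = 1.9472.
R = I cosω + sinω [n̂]ₓ + (1−cosω) n̂n̂ᵀ gives
  R = [+0.234914, +0.707658, -0.666359; -0.683314, -0.367332, -0.630990; -0.691301, +0.603562, +0.397262]
β = atan2(√(R₁₃²+R₂₃²), R₃₃) = 1.162265; α = atan2(R₂₃, R₁₃) mod 2π = 3.899735; γ = atan2(R₃₂, −R₃₁) mod 2π = 0.717742
Need the full column D^4_{m',2} for m'=−4..4 at α=3.8997, β=1.1623, γ=0.7177.
cos(β/2)=0.835841, sin(β/2)=0.548971
d^4_{-4,2}: single k=6 term ⇒ +0.101187;  D = -0.002660+0.101152i
d^4_{-3,2}: k∈[5..6] ⇒ +0.326817 -0.046993 = +0.279824;  D = -0.186992-0.208171i
d^4_{-2,2}: k∈[4..6] ⇒ +0.664943 -0.229470 +0.008249 = +0.443722;  D = +0.442274+0.035814i
d^4_{-1,2}: k∈[3..5] ⇒ +0.954515 -0.617625 +0.053285 = +0.390175;  D = -0.304040+0.244532i
d^4_{0,2}: k∈[2..4] ⇒ +0.974907 -1.121459 +0.181412 = +0.034861;  D = +0.004703-0.034542i
d^4_{1,2}: k∈[1..3] ⇒ +0.663824 -1.431772 +0.411750 = -0.356198;  D = -0.207783-0.289315i
d^4_{2,2}: k∈[0..2] ⇒ +0.238227 -1.233171 +0.664943 = -0.330001;  D = +0.324073+0.062267i
d^4_{3,2}: k∈[0..1] ⇒ -0.585437 +0.757623 = +0.172185;  D = +0.145119-0.092673i
d^4_{4,2}: single k=0 term ⇒ +0.543777;  D = -0.131547+0.527626i
Y_4^{m'}(θ=0.9421,φ=2.4764) and Σ D·Y over m':
  (-0.0027+0.1012i)·(-0.1679+0.0876i)  (-0.1870-0.2082i)·(+0.1605-0.3548i)  (+0.4423+0.0358i)·(+0.0740+0.3020i)  (-0.3040+0.2445i)·(+0.1025+0.0804i)  (+0.0047-0.0345i)·(-0.3374+0.0000i)  (-0.2078-0.2893i)·(-0.1025+0.0804i)  (+0.3241+0.0623i)·(+0.0740-0.3020i)  (+0.1451-0.0927i)·(-0.1605-0.3548i)  (-0.1315+0.5276i)·(-0.1679-0.0876i)
Y_4^2(R⁻¹ n̂) = -0.043297-0.029780i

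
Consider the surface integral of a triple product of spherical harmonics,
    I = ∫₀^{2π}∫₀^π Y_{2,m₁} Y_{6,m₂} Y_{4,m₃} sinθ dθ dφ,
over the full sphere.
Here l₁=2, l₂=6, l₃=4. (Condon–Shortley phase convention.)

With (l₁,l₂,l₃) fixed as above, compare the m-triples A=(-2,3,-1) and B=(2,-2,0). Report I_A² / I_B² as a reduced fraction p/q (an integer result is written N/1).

9/5

Shared (l₁,l₂,l₃)=(2,6,4): N and (l;000)² cancel in I_A²/I_B².
A: Δ = 4!·0!·8!/13! = 1/6435; Racah Σ t=4..4: t=4:+1/17280 = 1/17280; ⇒ 3j(2 6 4; -2 3 -1)² = 14/715, sgn -1
B: Δ = 4!·0!·8!/13! = 1/6435; Racah Σ t=0..0: t=0:+1/13824 = 1/13824; ⇒ 3j(2 6 4; 2 -2 0)² = 14/1287, sgn +1
I_A²/I_B² = (14/715)/(14/1287) = 9/5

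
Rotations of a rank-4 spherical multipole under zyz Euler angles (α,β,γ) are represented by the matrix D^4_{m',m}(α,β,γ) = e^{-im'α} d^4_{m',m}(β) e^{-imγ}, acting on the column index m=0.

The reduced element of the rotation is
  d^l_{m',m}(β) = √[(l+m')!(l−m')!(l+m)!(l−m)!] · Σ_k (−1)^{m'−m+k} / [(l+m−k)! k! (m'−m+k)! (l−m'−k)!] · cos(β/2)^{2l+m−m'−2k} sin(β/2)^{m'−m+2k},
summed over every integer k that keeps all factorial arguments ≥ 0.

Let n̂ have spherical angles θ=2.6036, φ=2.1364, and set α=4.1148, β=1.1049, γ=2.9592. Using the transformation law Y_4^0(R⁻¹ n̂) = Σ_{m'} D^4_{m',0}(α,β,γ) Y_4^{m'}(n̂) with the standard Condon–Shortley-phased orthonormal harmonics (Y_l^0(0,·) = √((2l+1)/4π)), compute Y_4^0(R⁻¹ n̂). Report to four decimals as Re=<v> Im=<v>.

Re=-0.3205 Im=0.0000

Need the full column D^4_{m',0} for m'=−4..4 at α=4.1148, β=1.1049, γ=2.9592.
cos(β/2)=0.851241, sin(β/2)=0.524774
d^4_{-4,0}: single k=4 term ⇒ +0.333158;  D = -0.243487-0.227395i
d^4_{-3,0}: k∈[3..4] ⇒ +0.764268 -0.290459 = +0.473808;  D = +0.462184-0.104310i
d^4_{-2,0}: k∈[2..4] ⇒ +0.993992 -1.007375 +0.143570 = +0.130186;  D = -0.047758+0.121110i
d^4_{-1,0}: k∈[1..4] ⇒ +0.760075 -1.733196 +0.658700 -0.041723 = -0.356144;  D = +0.200385+0.294422i
d^4_{0,0}: k∈[0..4] ⇒ +0.275691 -1.676415 +1.433520 -0.242137 +0.005751 = -0.203590;  D = -0.203590+0.000000i
d^4_{1,0}: k∈[0..3] ⇒ -0.760075 +1.733196 -0.658700 +0.041723 = +0.356144;  D = -0.200385+0.294422i
d^4_{2,0}: k∈[0..2] ⇒ +0.993992 -1.007375 +0.143570 = +0.130186;  D = -0.047758-0.121110i
d^4_{3,0}: k∈[0..1] ⇒ -0.764268 +0.290459 = -0.473808;  D = -0.462184-0.104310i
d^4_{4,0}: single k=0 term ⇒ +0.333158;  D = -0.243487+0.227395i
Y_4^{m'}(θ=2.6036,φ=2.1364) and Σ D·Y over m':
  (-0.2435-0.2274i)·(-0.0195-0.0235i)  (+0.4622-0.1043i)·(-0.1435+0.0182i)  (-0.0478+0.1211i)·(-0.1556+0.3308i)  (+0.2004+0.2944i)·(+0.2412+0.3800i)  (-0.2036+0.0000i)·(-0.0095+0.0000i)  (-0.2004+0.2944i)·(-0.2412+0.3800i)  (-0.0478-0.1211i)·(-0.1556-0.3308i)  (-0.4622-0.1043i)·(+0.1435+0.0182i)  (-0.2435+0.2274i)·(-0.0195+0.0235i)
Y_4^0(R⁻¹ n̂) = -0.320456-0.000000i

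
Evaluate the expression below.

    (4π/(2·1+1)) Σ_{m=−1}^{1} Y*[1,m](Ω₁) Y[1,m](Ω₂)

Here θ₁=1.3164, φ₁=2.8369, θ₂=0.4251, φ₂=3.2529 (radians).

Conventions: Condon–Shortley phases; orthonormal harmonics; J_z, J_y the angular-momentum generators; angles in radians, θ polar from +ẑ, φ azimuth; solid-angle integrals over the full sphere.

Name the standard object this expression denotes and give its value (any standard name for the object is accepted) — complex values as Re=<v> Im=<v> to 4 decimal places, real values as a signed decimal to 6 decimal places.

This sum is the spherical-harmonic addition theorem: it equals the Legendre polynomial P_l(cos γ) of the angle γ between the two directions.
Addition theorem: P_1(cos γ) = (4π/3) Σ_m Y*_{lm}(Ω₁) Y_{lm}(Ω₂), m = −1…1:
  term(m=-1) = 0.04358 - 0.01925j   from Y*(Ω₁)=-0.31897 + 0.10031j, Y(Ω₂)=-0.14160 + 0.01583j
  term(m=+0) = 0.05473 + 0.00000j   from Y*(Ω₁)=0.12296 + 0.00000j, Y(Ω₂)=0.44512 + 0.00000j
  term(m=+1) = 0.04358 + 0.01925j   from Y*(Ω₁)=0.31897 + 0.10031j, Y(Ω₂)=0.14160 + 0.01583j
Σ over m = 0.14189 + 0.00000j; ×(4π/3) → 0.59436 + 0.00000j. Real part: 0.594360

Legendre polynomial (addition theorem), +0.594360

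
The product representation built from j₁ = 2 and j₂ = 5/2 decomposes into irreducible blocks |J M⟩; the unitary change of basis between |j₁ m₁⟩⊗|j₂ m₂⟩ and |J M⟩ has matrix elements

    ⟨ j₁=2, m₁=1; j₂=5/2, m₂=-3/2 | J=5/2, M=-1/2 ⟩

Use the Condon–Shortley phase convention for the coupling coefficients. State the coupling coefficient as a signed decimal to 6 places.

√[6·2!2!3!/8! · 3!1!1!4!2!3!] = √(216/35)
  +(−1)^0/∏(0,2,1,1,1,2)! = 1/4  (running 1/4)
  +(−1)^1/∏(1,1,0,0,2,3)! = -1/12  (running 1/6)
⟨..|..⟩ = √(216/35)·(1/6) = +0.414039

+0.414039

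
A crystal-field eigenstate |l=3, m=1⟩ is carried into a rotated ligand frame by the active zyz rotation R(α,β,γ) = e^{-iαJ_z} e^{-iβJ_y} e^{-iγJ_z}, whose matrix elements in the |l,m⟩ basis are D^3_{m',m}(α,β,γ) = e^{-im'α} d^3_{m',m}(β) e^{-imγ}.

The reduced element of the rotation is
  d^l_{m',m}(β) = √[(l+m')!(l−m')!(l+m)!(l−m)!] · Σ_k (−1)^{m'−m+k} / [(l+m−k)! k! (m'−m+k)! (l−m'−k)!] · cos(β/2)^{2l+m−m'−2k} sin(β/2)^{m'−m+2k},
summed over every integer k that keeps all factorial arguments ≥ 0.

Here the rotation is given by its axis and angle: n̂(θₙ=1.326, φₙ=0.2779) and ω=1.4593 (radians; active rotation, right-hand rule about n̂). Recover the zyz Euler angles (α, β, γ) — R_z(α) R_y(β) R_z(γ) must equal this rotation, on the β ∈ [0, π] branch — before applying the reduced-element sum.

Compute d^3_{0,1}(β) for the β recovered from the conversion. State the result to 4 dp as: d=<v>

Axis–angle → zyz. n̂ = (sinθₙcosφₙ, sinθₙsinφₙ, cosθₙ) = (+0.932964, +0.266158, +0.242359), ω = 1.4593.
R = I cosω + sinω [n̂]ₓ + (1−cosω) n̂n̂ᵀ gives
  R = [+0.884840, -0.020167, +0.465459; +0.461541, +0.174223, -0.869843; -0.063552, +0.984500, +0.163468]
β = atan2(√(R₁₃²+R₂₃²), R₃₃) = 1.406592; α = atan2(R₂₃, R₁₃) mod 2π = 5.203726; γ = atan2(R₃₂, −R₃₁) mod 2π = 1.506333
d^3_{0,1}(β=1.4066) via the finite sum:
With c≡cos(β/2)=0.762715 and s≡sin(β/2)=0.646735, N=[6·6·24·2]^{1/2}=41.569219
k: max(0,(1)−(0))=1 … min(3+(1),3−(0))=3
  k=1: (−1)^0·41.5692/(12)·0.7627^5·0.6467^1 = +0.578266
  k=2: (−1)^1·41.5692/(4)·0.7627^3·0.6467^3 = -1.247319
  k=3: (−1)^2·41.5692/(12)·0.7627^1·0.6467^5 = +0.298940
d^3_{0,1}(1.4066) = +0.578266 -1.247319 +0.298940 = -0.370112

d=-0.3701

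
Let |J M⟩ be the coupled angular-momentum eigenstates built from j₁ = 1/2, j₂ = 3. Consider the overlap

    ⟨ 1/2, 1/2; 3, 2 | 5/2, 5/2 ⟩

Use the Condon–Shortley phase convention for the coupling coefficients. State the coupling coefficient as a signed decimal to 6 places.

triangle: 1!·0!·5!/7! = 120/5040
(j±m)!: 1!·0!·5!·1!·5!·0! = 14400
prefactor² = (2J+1)·Δ·N² = 14400/7
  k=0: +1/(0!·1!·0!·5!·0!·0!) = 1/120
Σ = 1/120  ⇒  CG² = 14400/7·(1/120)² = 1/7
CG = +√(1/7) = +0.377964

+0.377964  (= +√(1/7))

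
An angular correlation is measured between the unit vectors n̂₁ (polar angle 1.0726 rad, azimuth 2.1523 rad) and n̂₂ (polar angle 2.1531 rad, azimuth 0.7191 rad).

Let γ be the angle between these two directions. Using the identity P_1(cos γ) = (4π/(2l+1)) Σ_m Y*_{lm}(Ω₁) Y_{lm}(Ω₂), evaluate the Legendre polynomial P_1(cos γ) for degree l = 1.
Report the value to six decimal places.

Summing Y*_{l m}(θ₁,φ₁)·Y_{l m}(θ₂,φ₂) over m ∈ [−1, 1]; prefactor 4π/(2·1+1) = 4.188790:
  [-1]  conj(Y_{1,-1})(Ω₁) = (-0.166706, 0.253614) ; Y_{1,-1}(Ω₂) = (0.217109, -0.190074) ; Δ = (0.012012, 0.086748)
  [+0]  conj(Y_{1,0})(Ω₁) = (0.233475, -0.000000) ; Y_{1,0}(Ω₂) = (-0.268707, 0.000000) ; Δ = (-0.062736, 0.000000)
  [+1]  conj(Y_{1,1})(Ω₁) = (0.166706, 0.253614) ; Y_{1,1}(Ω₂) = (-0.217109, -0.190074) ; Δ = (0.012012, -0.086748)
Accumulated sum (-0.038712, 0.000000); after 4π/(2l+1) scaling, (-0.162156, 0.000000) ⇒ P_1 = -0.162156

-0.162156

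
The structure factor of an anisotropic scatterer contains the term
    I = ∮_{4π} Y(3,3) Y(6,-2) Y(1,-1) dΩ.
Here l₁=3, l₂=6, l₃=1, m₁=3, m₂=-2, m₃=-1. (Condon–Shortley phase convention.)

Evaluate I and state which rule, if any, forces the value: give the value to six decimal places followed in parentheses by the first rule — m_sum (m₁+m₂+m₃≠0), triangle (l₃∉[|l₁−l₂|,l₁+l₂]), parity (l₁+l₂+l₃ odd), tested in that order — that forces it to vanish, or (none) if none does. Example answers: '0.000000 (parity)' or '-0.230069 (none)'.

0.000000 (triangle)

l₃=1 ∉ [3,9] — triangle fails ⇒ I = 0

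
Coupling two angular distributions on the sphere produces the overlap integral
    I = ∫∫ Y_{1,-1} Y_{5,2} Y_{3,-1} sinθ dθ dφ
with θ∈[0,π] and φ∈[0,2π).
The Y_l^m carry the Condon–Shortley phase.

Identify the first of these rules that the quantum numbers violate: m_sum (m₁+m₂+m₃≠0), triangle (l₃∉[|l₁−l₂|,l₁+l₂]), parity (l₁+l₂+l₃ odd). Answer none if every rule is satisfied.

triangle

Σmᵢ = 0  ✓
l₃∈[|l₁−l₂|,l₁+l₂]=[4,6] required, l₃=3 fails  ✗
Σlᵢ = 9 ⇒ odd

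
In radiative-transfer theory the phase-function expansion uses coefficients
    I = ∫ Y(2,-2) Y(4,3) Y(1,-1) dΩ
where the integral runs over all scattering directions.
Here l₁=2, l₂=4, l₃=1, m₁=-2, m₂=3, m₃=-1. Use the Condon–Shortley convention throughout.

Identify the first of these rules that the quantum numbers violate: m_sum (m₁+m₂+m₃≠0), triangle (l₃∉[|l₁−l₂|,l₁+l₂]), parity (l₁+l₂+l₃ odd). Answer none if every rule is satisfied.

triangle

Σmᵢ = 0  ✓
l₃∈[|l₁−l₂|,l₁+l₂]=[2,6] required, l₃=1 fails  ✗
Σlᵢ = 7 ⇒ odd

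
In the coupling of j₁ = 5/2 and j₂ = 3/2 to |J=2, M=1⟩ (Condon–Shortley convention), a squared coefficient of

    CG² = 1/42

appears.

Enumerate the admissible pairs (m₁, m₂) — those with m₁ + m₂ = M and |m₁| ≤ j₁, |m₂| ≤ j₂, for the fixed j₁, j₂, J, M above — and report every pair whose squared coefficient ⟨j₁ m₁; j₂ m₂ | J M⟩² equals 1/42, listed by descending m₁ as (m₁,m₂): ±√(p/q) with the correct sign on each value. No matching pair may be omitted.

(3/2,-1/2): +√(1/42)

Admissible pairs with m₁+m₂ = M = 1: (-1/2,3/2), (1/2,1/2), (3/2,-1/2), (5/2,-3/2)
  (m₁,m₂)=(5/2,-3/2): CG² = 5/14, CG = +√(5/14)
  (m₁,m₂)=(3/2,-1/2): CG² = 1/42, CG = +√(1/42)   ← matches the target
  (m₁,m₂)=(1/2,1/2): CG² = 25/84, CG = −√(25/84)
  (m₁,m₂)=(-1/2,3/2): CG² = 9/28, CG = +√(9/28)
Pairs with CG² = 1/42: (3/2,-1/2): +√(1/42)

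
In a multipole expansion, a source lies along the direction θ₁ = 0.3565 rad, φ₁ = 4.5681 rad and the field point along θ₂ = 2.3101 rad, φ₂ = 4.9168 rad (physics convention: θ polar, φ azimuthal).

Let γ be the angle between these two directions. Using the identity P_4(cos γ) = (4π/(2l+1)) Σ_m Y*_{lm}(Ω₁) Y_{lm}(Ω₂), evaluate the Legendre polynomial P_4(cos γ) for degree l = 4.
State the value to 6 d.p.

-0.092356

Expand P_4 via completeness: Σ_{m} conj(Y_{4,m}) at Ω₁ times Y_{4,m} at Ω₂ —
  m=-4: Y*=+0.005502-0.003582i  Y=+0.090239-0.096255i  product +0.000152-0.000853i
  m=-3: Y*=+0.020915+0.045261i  Y=+0.195832+0.278273i  product -0.008499+0.014684i
  m=-2: Y*=-0.201056+0.059686i  Y=-0.365013+0.158135i  product +0.063949-0.053580i
  m=-1: Y*=-0.070023-0.481921i  Y=-0.008501-0.041006i  product -0.019166+0.006968i
  m=+0: Y*=+0.385830-0.000000i  Y=-0.360305+0.000000i  product -0.139016+0.000000i
  m=+1: Y*=+0.070023-0.481921i  Y=+0.008501-0.041006i  product -0.019166-0.006968i
  m=+2: Y*=-0.201056-0.059686i  Y=-0.365013-0.158135i  product +0.063949+0.053580i
  m=+3: Y*=-0.020915+0.045261i  Y=-0.195832+0.278273i  product -0.008499-0.014684i
  m=+4: Y*=+0.005502+0.003582i  Y=+0.090239+0.096255i  product +0.000152+0.000853i
Total Σ_m = -0.066145-0.000000i. Multiply by 1.396263: -0.092356-0.000000i. P_4(cos γ) = -0.092356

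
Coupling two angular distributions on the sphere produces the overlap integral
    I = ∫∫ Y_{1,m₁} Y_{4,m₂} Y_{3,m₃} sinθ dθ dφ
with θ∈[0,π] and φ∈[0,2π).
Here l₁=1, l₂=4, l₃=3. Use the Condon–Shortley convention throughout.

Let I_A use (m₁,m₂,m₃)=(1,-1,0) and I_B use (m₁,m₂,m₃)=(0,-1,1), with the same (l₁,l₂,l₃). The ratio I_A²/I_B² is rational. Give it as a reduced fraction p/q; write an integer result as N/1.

l's match ⇒ only the (l;m) 3-j factors differ between A and B.
A: triangle coeff Δ(1,4,3) = 1/252; Σ_t [0,0]: t=0:+1/72 = 1/72; (3j)²=5/126 [(1 4 3; 1 -1 0)], sign=-1
B: triangle coeff Δ(1,4,3) = 1/252; Σ_t [1,1]: t=1:−1/48 = -1/48; (3j)²=5/84 [(1 4 3; 0 -1 1)], sign=-1
I_A²/I_B² = (5/126)/(5/84) = 2/3

2/3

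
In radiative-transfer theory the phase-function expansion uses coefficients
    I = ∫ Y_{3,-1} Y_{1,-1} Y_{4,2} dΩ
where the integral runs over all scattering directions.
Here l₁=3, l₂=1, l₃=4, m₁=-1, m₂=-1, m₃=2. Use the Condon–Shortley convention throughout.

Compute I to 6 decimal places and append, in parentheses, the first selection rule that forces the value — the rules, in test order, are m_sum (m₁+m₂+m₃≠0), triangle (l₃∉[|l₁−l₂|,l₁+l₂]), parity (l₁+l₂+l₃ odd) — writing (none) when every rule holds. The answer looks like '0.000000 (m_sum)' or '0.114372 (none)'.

m-sum 0 ✓  L=8 even ✓  2≤4≤4 ✓
Π(2lᵢ+1) = 7×3×9 = 189
triangle coeff Δ(3,1,4) = 1/252
Σ_t [0,0]: t=0:+1/36 = 1/36
(3j)²=4/63 [(3 1 4; 0 0 0)], sign=+1
Σ_t [0,0]: t=0:+1/96 = 1/96
(3j)²=5/84 [(3 1 4; -1 -1 2)], sign=+1
⇒ 4πI² = 5/7
I = (+1)√(5/7/(4π)) = 0.23841361
No selection rule forces the value: the integral is nonzero (none).

0.238414 (none)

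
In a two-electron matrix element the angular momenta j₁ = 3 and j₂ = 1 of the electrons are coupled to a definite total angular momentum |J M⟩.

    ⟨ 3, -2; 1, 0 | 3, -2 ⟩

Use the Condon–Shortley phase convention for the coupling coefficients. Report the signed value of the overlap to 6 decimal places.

-0.577350  (= −√(1/3))

√[7·1!5!1!/8! · 1!5!1!1!1!5!] = √(300)
  +(−1)^0/∏(0,1,5,1,0,0)! = 1/120  (running 1/120)
  +(−1)^1/∏(1,0,4,0,1,1)! = -1/24  (running -1/30)
⟨..|..⟩ = √(300)·(-1/30) = -0.577350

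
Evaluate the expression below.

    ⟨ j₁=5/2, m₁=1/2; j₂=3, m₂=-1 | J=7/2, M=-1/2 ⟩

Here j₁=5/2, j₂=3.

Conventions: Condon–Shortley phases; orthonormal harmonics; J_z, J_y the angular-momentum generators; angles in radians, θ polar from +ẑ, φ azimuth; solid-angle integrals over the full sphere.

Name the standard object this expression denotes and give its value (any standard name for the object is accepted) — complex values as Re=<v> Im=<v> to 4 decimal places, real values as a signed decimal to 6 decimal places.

This is a Clebsch–Gordan (vector-coupling) coefficient.
j₁+j₂−J=2  J+j₁−j₂=3  J−j₁+j₂=4  j₁+j₂+J+1=10
(j₁±m₁, j₂±m₂, J±M) = (3,2,2,4,3,4)
P² = 9216/175
sum k=0..2:
  [0] +1/16 = 1/16
  [1] −1/12 = -1/12
  [2] +1/288 = 1/288
S = -5/288
C² = P²·S² = 1/63 ; C = -0.125988

Clebsch–Gordan coefficient, −√(1/63) ≈ -0.125988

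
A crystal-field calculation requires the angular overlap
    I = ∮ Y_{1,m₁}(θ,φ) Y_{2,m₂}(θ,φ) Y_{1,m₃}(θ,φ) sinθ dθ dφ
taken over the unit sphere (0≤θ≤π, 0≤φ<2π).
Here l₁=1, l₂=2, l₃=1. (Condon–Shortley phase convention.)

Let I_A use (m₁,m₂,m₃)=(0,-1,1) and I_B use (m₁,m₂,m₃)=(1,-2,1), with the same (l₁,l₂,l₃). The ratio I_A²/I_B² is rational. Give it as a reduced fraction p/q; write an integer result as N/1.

1/2

Same 1,2,1: normalisation and zero-m 3j drop out of the ratio.
A: Δ: 2! 0! 2! / 5! → 1/30; sum: t=1:−1/2 = -1/2; 3j²(1 2 1; 0 -1 1) = Δ·Π!·Σ² = 1/10  (sign -1)
B: Δ: 2! 0! 2! / 5! → 1/30; sum: t=0:+1/4 = 1/4; 3j²(1 2 1; 1 -2 1) = Δ·Π!·Σ² = 1/5  (sign +1)
I_A²/I_B² = (1/10)/(1/5) = 1/2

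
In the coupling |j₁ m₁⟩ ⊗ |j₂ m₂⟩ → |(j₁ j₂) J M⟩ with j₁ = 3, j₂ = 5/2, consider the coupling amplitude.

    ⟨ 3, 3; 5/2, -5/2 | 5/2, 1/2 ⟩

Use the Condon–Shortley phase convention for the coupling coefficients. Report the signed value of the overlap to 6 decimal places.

+0.487950

j₁+j₂−J=3  J+j₁−j₂=3  J−j₁+j₂=2  j₁+j₂+J+1=9
(j₁±m₁, j₂±m₂, J±M) = (6,0,0,5,3,2)
P² = 8640/7
sum k=0..0:
  [0] +1/72 = 1/72
S = 1/72
C² = P²·S² = 5/21 ; C = +0.487950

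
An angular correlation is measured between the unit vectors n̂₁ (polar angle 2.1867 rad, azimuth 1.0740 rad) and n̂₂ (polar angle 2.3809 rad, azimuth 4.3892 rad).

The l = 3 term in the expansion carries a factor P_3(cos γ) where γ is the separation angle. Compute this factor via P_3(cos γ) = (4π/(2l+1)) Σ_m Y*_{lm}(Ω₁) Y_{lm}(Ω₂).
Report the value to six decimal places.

Term-by-term m-sum for l=3 (normalisation 4π/7 = 1.795196):
  m=-3: (-0.22617 - 0.01823j) × (0.11274 - 0.07734j) = -0.02691 + 0.01544j  (running Σ = -0.02691 + 0.01544j)
  m=-2: (0.21465 - 0.32963j) × (0.28088 + 0.21193j) = 0.13015 - 0.04710j  (running Σ = 0.10324 - 0.03166j)
  m=-1: (0.08407 + 0.15507j) × (-0.11488 + 0.34300j) = -0.06285 + 0.01102j  (running Σ = 0.04039 - 0.02064j)
  m=0: (0.28701 + 0.00000j) × (0.10178 + 0.00000j) = 0.02921 + 0.00000j  (running Σ = 0.06961 - 0.02064j)
  m=1: (-0.08407 + 0.15507j) × (0.11488 + 0.34300j) = -0.06285 - 0.01102j  (running Σ = 0.00676 - 0.03166j)
  m=2: (0.21465 + 0.32963j) × (0.28088 - 0.21193j) = 0.13015 + 0.04710j  (running Σ = 0.13691 + 0.01544j)
  m=3: (0.22617 - 0.01823j) × (-0.11274 - 0.07734j) = -0.02691 - 0.01544j  (running Σ = 0.11000 - 0.00000j)
Σ over m = 0.11000 - 0.00000j; ×(4π/7) → 0.19747 - 0.00000j. Real part: 0.197472

0.197472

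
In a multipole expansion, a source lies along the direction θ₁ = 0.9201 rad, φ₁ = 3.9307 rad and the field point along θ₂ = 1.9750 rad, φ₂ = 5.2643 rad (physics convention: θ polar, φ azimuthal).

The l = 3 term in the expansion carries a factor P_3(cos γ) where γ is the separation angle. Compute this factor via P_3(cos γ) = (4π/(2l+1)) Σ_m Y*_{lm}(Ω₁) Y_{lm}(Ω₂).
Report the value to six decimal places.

0.098769

Addition theorem: P_3(cos γ) = (4π/7) Σ_m Y*_{lm}(Ω₁) Y_{lm}(Ω₂), m = −3…3:
  term(m=-3) = -0.04450 + 0.05161j   from Y*(Ω₁)=0.15025 - 0.14694j, Y(Ω₂)=-0.32310 + 0.02751j
  term(m=-2) = 0.11845 + 0.06083j   from Y*(Ω₁)=-0.00291 + 0.39190j, Y(Ω₂)=0.15296 - 0.30339j
  term(m=-1) = -0.00340 + 0.01405j   from Y*(Ω₁)=-0.15119 - 0.15232j, Y(Ω₂)=-0.03531 - 0.05734j
  term(m=+0) = -0.08609 + 0.00000j   from Y*(Ω₁)=-0.26343 + 0.00000j, Y(Ω₂)=0.32679 + 0.00000j
  term(m=+1) = -0.00340 - 0.01405j   from Y*(Ω₁)=0.15119 - 0.15232j, Y(Ω₂)=0.03531 - 0.05734j
  term(m=+2) = 0.11845 - 0.06083j   from Y*(Ω₁)=-0.00291 - 0.39190j, Y(Ω₂)=0.15296 + 0.30339j
  term(m=+3) = -0.04450 - 0.05161j   from Y*(Ω₁)=-0.15025 - 0.14694j, Y(Ω₂)=0.32310 + 0.02751j
Σ over m = 0.05502 + 0.00000j; ×(4π/7) → 0.09877 + 0.00000j. Real part: 0.098769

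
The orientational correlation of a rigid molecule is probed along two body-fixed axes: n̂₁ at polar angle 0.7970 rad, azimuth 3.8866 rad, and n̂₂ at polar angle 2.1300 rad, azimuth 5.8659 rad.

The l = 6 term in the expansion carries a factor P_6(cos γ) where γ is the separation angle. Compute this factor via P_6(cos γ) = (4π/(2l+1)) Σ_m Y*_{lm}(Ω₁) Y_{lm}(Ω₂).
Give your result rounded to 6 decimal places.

0.143229

Addition theorem: P_6(cos γ) = (4π/13) Σ_m Y*_{lm}(Ω₁) Y_{lm}(Ω₂), m = −6…6:
  m=-6: Y*=-0.015524-0.062797i  Y=-0.143985+0.106730i  product +0.008937+0.007385i
  m=-5: Y*=+0.182722+0.120615i  Y=+0.191594-0.338043i  product +0.075782-0.038659i
  m=-4: Y*=-0.402987+0.065680i  Y=-0.037909+0.384225i  product -0.009959-0.157327i
  m=-3: Y*=+0.243618-0.311175i  Y=-0.006327-0.019161i  product -0.007504-0.002699i
  m=-2: Y*=+0.001081+0.013358i  Y=-0.228189-0.251811i  product +0.003117-0.003320i
  m=-1: Y*=+0.269506+0.248569i  Y=+0.140466+0.062271i  product +0.022378+0.051698i
  m=+0: Y*=-0.123629-0.000000i  Y=+0.301956+0.000000i  product -0.037331-0.000000i
  m=+1: Y*=-0.269506+0.248569i  Y=-0.140466+0.062271i  product +0.022378-0.051698i
  m=+2: Y*=+0.001081-0.013358i  Y=-0.228189+0.251811i  product +0.003117+0.003320i
  m=+3: Y*=-0.243618-0.311175i  Y=+0.006327-0.019161i  product -0.007504+0.002699i
  m=+4: Y*=-0.402987-0.065680i  Y=-0.037909-0.384225i  product -0.009959+0.157327i
  m=+5: Y*=-0.182722+0.120615i  Y=-0.191594-0.338043i  product +0.075782+0.038659i
  m=+6: Y*=-0.015524+0.062797i  Y=-0.143985-0.106730i  product +0.008937-0.007385i
Accumulated sum +0.148171-0.000000i; after 4π/(2l+1) scaling, +0.143229-0.000000i ⇒ P_6 = 0.143229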